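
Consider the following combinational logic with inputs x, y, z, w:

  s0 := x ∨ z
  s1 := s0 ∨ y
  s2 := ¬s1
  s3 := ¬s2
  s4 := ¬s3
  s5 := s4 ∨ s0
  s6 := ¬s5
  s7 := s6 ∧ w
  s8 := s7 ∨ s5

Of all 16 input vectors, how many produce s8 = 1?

15

s8 = s7 ∨ s5 must be 1, so at least one of s7, s5 is 1.
Enumerating the 16 input combinations, 15 give s8 = 1 and 1 give s8 = 0.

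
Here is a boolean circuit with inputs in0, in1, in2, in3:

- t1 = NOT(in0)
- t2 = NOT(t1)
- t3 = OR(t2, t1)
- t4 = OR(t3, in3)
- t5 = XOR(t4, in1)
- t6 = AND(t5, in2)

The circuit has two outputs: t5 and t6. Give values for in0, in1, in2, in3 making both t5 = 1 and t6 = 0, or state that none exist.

in0=0 in1=0 in2=0 in3=0

Check with in0=0 in1=0 in2=0 in3=0:
t1 = NOT(in0) = NOT 0 = 1
t2 = NOT(t1) = NOT 1 = 0
t3 = OR(t2, t1) = OR(0, 1) = 1
t4 = OR(t3, in3) = OR(1, 0) = 1
t5 = XOR(t4, in1) = XOR(1, 0) = 1
t6 = AND(t5, in2) = AND(1, 0) = 0
So t5 = 1 and t6 = 0.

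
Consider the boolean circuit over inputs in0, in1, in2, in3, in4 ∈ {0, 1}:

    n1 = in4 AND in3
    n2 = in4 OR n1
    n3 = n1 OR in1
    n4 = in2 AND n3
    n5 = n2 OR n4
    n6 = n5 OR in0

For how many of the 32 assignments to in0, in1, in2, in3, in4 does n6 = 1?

26

n6 = n5 OR in0 must be 1, so at least one of n5, in0 is 1.
Enumerating the 32 input combinations, 26 give n6 = 1 and 6 give n6 = 0.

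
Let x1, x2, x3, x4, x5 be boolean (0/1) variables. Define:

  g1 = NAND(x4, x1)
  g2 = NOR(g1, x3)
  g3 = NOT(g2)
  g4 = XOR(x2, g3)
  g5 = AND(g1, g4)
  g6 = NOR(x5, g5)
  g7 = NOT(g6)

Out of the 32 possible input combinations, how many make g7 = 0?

g7 = NOT(g6) must be 0, so g6 = 1.
Enumerating the 32 input combinations, 10 give g7 = 0 and 22 give g7 = 1.

10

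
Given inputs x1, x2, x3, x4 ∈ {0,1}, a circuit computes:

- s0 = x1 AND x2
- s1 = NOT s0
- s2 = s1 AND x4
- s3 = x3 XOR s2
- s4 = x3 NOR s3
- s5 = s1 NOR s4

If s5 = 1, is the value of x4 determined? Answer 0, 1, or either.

either

Both values of x4 occur among assignments with s5 = 1:
  x4=0: x1=1, x2=1, x3=1, x4=0
  x4=1: x1=1, x2=1, x3=1, x4=1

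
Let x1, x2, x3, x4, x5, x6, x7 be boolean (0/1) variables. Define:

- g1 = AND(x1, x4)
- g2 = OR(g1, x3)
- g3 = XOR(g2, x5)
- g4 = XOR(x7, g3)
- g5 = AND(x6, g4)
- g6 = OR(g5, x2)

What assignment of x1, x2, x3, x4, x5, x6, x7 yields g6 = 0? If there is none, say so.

g6 = OR(g5, x2) must be 0, so both g5 = 0 and x2 = 0.
g5 = AND(x6, g4) must be 0, so at least one of x6, g4 is 0.
Check with x1=0, x2=0, x3=1, x4=1, x5=1, x6=0, x7=1:
g1 = AND(x1, x4) = AND(0, 1) = 0
g2 = OR(g1, x3) = OR(0, 1) = 1
g3 = XOR(g2, x5) = XOR(1, 1) = 0
g4 = XOR(x7, g3) = XOR(1, 0) = 1
g5 = AND(x6, g4) = AND(0, 1) = 0
g6 = OR(g5, x2) = OR(0, 0) = 0
So g6 = 0 as required.

x1=0, x2=0, x3=1, x4=1, x5=1, x6=0, x7=1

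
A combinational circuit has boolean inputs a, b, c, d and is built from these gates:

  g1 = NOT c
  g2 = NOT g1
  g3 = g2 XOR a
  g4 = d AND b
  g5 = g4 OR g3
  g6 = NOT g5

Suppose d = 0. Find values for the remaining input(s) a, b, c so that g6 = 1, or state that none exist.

g6 = NOT g5 must be 1, so g5 = 0.
g5 = g4 OR g3 must be 0, so both g4 = 0 and g3 = 0.
Check with d = 0 and a=0, b=1, c=0:
g1 = NOT c = NOT 0 = 1
g2 = NOT g1 = NOT 1 = 0
g3 = g2 XOR a = 0 XOR 0 = 0
g4 = d AND b = 0 AND 1 = 0
g5 = g4 OR g3 = 0 OR 0 = 0
g6 = NOT g5 = NOT 0 = 1
So g6 = 1.

a=0, b=1, c=0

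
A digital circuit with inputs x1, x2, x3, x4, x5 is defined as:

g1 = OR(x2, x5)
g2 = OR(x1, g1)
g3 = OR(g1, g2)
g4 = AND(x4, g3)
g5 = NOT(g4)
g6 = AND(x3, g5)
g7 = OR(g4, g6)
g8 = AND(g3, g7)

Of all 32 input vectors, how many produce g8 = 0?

g8 = AND(g3, g7) must be 0, so at least one of g3, g7 is 0.
Enumerating the 32 input combinations, 11 give g8 = 0 and 21 give g8 = 1.

11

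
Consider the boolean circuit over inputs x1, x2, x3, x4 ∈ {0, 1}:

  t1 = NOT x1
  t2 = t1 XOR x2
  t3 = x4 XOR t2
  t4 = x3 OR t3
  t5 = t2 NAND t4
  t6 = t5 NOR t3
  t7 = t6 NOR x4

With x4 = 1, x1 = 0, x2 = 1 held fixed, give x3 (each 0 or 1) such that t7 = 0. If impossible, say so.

t7 = t6 NOR x4 must be 0, so at least one of t6, x4 is 1.
Check with x4 = 1, x1 = 0, x2 = 1 and x3=1:
t1 = NOT x1 = NOT 0 = 1
t2 = t1 XOR x2 = 1 XOR 1 = 0
t3 = x4 XOR t2 = 1 XOR 0 = 1
t4 = x3 OR t3 = 1 OR 1 = 1
t5 = t2 NAND t4 = 0 NAND 1 = 1
t6 = t5 NOR t3 = 1 NOR 1 = 0
t7 = t6 NOR x4 = 0 NOR 1 = 0
So t7 = 0.

x3=1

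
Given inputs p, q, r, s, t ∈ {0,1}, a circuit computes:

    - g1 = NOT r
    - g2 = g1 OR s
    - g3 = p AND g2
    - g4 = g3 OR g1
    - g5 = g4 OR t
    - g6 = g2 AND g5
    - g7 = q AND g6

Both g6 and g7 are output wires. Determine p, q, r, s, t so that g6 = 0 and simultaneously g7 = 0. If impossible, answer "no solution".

Check with p=0 q=0 r=1 s=0 t=0:
g1 = NOT r = NOT 1 = 0
g2 = g1 OR s = 0 OR 0 = 0
g3 = p AND g2 = 0 AND 0 = 0
g4 = g3 OR g1 = 0 OR 0 = 0
g5 = g4 OR t = 0 OR 0 = 0
g6 = g2 AND g5 = 0 AND 0 = 0
g7 = q AND g6 = 0 AND 0 = 0
So g6 = 0 and g7 = 0.

p=0 q=0 r=1 s=0 t=0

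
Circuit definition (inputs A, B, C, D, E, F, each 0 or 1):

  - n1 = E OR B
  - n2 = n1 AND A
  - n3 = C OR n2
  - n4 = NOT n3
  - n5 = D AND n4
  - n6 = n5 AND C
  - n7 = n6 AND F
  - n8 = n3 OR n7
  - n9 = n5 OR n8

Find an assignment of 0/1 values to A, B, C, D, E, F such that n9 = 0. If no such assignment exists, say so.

Check with A=0, B=0, C=0, D=0, E=0, F=1:
n1 = E OR B = 0 OR 0 = 0
n2 = n1 AND A = 0 AND 0 = 0
n3 = C OR n2 = 0 OR 0 = 0
n4 = NOT n3 = NOT 0 = 1
n5 = D AND n4 = 0 AND 1 = 0
n6 = n5 AND C = 0 AND 0 = 0
n7 = n6 AND F = 0 AND 1 = 0
n8 = n3 OR n7 = 0 OR 0 = 0
n9 = n5 OR n8 = 0 OR 0 = 0
So n9 = 0 as required.

A=0, B=0, C=0, D=0, E=0, F=1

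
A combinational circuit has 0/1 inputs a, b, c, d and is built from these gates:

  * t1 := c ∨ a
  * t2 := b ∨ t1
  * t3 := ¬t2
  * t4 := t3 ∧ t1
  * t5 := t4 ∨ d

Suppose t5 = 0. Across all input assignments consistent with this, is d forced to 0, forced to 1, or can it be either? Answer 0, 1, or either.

0

t5 = t4 ∨ d must be 0, so both t4 = 0 and d = 0.
t4 = t3 ∧ t1 must be 0, so at least one of t3, t1 is 0.
Every assignment with t5 = 0 has d = 0; there are 8 such assignment(s).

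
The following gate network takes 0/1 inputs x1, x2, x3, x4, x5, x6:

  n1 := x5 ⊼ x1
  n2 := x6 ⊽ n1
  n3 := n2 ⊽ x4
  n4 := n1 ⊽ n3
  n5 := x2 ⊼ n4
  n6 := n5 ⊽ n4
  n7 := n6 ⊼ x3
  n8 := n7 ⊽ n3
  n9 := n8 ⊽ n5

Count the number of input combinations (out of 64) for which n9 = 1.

6

n9 = n8 ⊽ n5 must be 1, so both n8 = 0 and n5 = 0.
Enumerating the 64 input combinations, 6 give n9 = 1 and 58 give n9 = 0.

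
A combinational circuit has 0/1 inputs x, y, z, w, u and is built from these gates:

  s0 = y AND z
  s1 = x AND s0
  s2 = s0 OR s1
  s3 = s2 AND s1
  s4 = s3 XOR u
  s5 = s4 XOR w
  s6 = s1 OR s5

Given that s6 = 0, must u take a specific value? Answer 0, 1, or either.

Both values of u occur among assignments with s6 = 0:
  u=0: x=0, y=0, z=0, w=0, u=0
  u=1: x=0, y=0, z=0, w=1, u=1

either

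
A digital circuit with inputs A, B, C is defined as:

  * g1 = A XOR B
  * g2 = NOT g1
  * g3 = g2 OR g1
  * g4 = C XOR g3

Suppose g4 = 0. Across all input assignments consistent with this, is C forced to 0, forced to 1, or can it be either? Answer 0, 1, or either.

g4 = C XOR g3 must be 0, so C and g3 are equal.
Every assignment with g4 = 0 has C = 1; there are 4 such assignment(s).
  A=0, B=0, C=1
  A=0, B=1, C=1
  A=1, B=0, C=1
  A=1, B=1, C=1

1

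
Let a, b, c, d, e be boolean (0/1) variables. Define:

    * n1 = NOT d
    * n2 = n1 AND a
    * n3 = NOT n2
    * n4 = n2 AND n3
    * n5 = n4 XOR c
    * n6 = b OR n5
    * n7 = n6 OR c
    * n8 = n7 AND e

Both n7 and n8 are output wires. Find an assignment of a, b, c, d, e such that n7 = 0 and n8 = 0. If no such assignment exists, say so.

a=1, b=0, c=0, d=0, e=1

Check with a=1, b=0, c=0, d=0, e=1:
n1 = NOT d = NOT 0 = 1
n2 = n1 AND a = 1 AND 1 = 1
n3 = NOT n2 = NOT 1 = 0
n4 = n2 AND n3 = 1 AND 0 = 0
n5 = n4 XOR c = 0 XOR 0 = 0
n6 = b OR n5 = 0 OR 0 = 0
n7 = n6 OR c = 0 OR 0 = 0
n8 = n7 AND e = 0 AND 1 = 0
So n7 = 0 and n8 = 0.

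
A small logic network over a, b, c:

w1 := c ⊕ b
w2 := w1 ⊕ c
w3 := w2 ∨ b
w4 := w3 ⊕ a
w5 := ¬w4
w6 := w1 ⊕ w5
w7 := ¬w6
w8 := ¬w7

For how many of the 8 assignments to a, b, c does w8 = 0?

4

w8 = ¬w7 must be 0, so w7 = 1.
Satisfying assignments:
  a=0, b=0, c=1
  a=0, b=1, c=1
  a=1, b=0, c=0
  a=1, b=1, c=0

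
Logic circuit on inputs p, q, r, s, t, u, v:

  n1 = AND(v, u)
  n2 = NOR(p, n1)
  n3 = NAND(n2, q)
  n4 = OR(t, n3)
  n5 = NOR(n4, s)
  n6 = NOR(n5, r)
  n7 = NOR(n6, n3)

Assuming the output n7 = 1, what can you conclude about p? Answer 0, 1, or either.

n7 = NOR(n6, n3) must be 1, so both n6 = 0 and n3 = 0.
Every assignment with n7 = 1 has p = 0; there are 15 such assignment(s).

0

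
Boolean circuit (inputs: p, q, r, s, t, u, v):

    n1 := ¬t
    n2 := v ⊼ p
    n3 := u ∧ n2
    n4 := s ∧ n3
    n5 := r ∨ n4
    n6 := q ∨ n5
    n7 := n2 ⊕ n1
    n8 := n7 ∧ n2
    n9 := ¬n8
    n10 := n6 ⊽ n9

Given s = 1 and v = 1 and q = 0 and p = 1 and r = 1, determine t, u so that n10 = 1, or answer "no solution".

no solution exists

With s = 1 and v = 1 and q = 0 and p = 1 and r = 1 fixed, none of the 4 settings of t, u give n10 = 1.
For example, with t=0, u=0:
n1 = ¬t = ¬0 = 1
n2 = v ⊼ p = 1 ⊼ 1 = 0
n3 = u ∧ n2 = 0 ∧ 0 = 0
n4 = s ∧ n3 = 1 ∧ 0 = 0
n5 = r ∨ n4 = 1 ∨ 0 = 1
n6 = q ∨ n5 = 0 ∨ 1 = 1
n7 = n2 ⊕ n1 = 0 ⊕ 1 = 1
n8 = n7 ∧ n2 = 1 ∧ 0 = 0
n9 = ¬n8 = ¬0 = 1
n10 = n6 ⊽ n9 = 1 ⊽ 1 = 0
giving n10 = 0 ≠ 1.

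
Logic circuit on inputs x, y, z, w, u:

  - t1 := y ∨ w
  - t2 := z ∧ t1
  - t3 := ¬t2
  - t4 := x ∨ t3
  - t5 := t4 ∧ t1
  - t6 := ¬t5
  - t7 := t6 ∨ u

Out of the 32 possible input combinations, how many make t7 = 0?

t7 = t6 ∨ u must be 0, so both t6 = 0 and u = 0.
t6 = ¬t5 must be 0, so t5 = 1.
Enumerating the 32 input combinations, 9 give t7 = 0 and 23 give t7 = 1.

9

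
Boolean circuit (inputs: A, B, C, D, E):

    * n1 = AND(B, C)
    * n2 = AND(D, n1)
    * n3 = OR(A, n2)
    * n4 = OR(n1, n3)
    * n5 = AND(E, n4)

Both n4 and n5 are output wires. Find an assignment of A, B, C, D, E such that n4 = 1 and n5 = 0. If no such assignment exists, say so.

Check with A=1, B=0, C=1, D=0, E=0:
n1 = AND(B, C) = AND(0, 1) = 0
n2 = AND(D, n1) = AND(0, 0) = 0
n3 = OR(A, n2) = OR(1, 0) = 1
n4 = OR(n1, n3) = OR(0, 1) = 1
n5 = AND(E, n4) = AND(0, 1) = 0
So n4 = 1 and n5 = 0.

A=1, B=0, C=1, D=0, E=0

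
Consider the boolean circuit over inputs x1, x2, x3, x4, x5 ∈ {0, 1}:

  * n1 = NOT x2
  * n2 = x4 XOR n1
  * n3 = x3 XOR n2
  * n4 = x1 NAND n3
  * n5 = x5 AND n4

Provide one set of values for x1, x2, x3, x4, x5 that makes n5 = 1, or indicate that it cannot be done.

n5 = x5 AND n4 must be 1, so both x5 = 1 and n4 = 1.
n4 = x1 NAND n3 must be 1, so at least one of x1, n3 is 0.
Check with x1=0 x2=1 x3=0 x4=1 x5=1:
n1 = NOT x2 = NOT 1 = 0
n2 = x4 XOR n1 = 1 XOR 0 = 1
n3 = x3 XOR n2 = 0 XOR 1 = 1
n4 = x1 NAND n3 = 0 NAND 1 = 1
n5 = x5 AND n4 = 1 AND 1 = 1
So n5 = 1 as required.

x1=0 x2=1 x3=0 x4=1 x5=1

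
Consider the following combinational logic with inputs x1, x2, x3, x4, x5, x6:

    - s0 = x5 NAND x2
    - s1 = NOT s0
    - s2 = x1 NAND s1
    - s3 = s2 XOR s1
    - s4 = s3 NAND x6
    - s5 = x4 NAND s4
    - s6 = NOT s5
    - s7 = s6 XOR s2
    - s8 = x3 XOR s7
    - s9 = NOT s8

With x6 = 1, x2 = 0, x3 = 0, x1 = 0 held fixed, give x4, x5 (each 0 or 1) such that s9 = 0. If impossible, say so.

s9 = NOT s8 must be 0, so s8 = 1.
s8 = x3 XOR s7 must be 1, so x3 and s7 differ.
Check with x6 = 1, x2 = 0, x3 = 0, x1 = 0 and x4=1, x5=1:
s0 = x5 NAND x2 = 1 NAND 0 = 1
s1 = NOT s0 = NOT 1 = 0
s2 = x1 NAND s1 = 0 NAND 0 = 1
s3 = s2 XOR s1 = 1 XOR 0 = 1
s4 = s3 NAND x6 = 1 NAND 1 = 0
s5 = x4 NAND s4 = 1 NAND 0 = 1
s6 = NOT s5 = NOT 1 = 0
s7 = s6 XOR s2 = 0 XOR 1 = 1
s8 = x3 XOR s7 = 0 XOR 1 = 1
s9 = NOT s8 = NOT 1 = 0
So s9 = 0.

x4=1, x5=1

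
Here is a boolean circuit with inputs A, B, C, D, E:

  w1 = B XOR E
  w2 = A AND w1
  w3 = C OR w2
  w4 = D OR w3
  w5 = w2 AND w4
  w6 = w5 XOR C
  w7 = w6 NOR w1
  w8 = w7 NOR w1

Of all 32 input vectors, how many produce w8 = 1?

8

w8 = w7 NOR w1 must be 1, so both w7 = 0 and w1 = 0.
Enumerating the 32 input combinations, 8 give w8 = 1 and 24 give w8 = 0.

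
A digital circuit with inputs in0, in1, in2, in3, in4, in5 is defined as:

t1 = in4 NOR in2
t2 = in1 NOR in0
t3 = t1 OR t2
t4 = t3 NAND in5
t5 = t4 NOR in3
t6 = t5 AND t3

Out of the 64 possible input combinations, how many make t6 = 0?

t6 = t5 AND t3 must be 0, so at least one of t5, t3 is 0.
Enumerating the 64 input combinations, 57 give t6 = 0 and 7 give t6 = 1.

57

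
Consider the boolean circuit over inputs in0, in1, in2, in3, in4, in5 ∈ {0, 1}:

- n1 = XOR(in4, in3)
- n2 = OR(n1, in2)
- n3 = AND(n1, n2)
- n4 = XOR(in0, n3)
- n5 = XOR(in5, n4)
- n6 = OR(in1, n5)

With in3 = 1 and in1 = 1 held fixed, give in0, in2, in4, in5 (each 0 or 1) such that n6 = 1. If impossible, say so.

in0=1 in2=0 in4=1 in5=0

Check with in3 = 1 and in1 = 1 and in0=1, in2=0, in4=1, in5=0:
n1 = XOR(in4, in3) = XOR(1, 1) = 0
n2 = OR(n1, in2) = OR(0, 0) = 0
n3 = AND(n1, n2) = AND(0, 0) = 0
n4 = XOR(in0, n3) = XOR(1, 0) = 1
n5 = XOR(in5, n4) = XOR(0, 1) = 1
n6 = OR(in1, n5) = OR(1, 1) = 1
So n6 = 1.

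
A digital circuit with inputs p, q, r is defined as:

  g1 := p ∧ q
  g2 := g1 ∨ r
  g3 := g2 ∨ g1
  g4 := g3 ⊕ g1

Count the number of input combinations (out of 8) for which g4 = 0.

5

g4 = g3 ⊕ g1 must be 0, so g3 and g1 are equal.
Satisfying assignments:
  p=0, q=0, r=0
  p=0, q=1, r=0
  p=1, q=0, r=0
  p=1, q=1, r=0
  p=1, q=1, r=1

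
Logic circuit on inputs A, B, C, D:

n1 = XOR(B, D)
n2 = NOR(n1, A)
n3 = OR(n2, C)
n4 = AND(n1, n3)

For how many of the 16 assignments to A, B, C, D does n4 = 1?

4

n4 = AND(n1, n3) must be 1, so both n1 = 1 and n3 = 1.
n1 = XOR(B, D) must be 1, so B and D differ.
n3 = OR(n2, C) must be 1, so at least one of n2, C is 1.
Satisfying assignments:
  A=0, B=0, C=1, D=1
  A=0, B=1, C=1, D=0
  A=1, B=0, C=1, D=1
  A=1, B=1, C=1, D=0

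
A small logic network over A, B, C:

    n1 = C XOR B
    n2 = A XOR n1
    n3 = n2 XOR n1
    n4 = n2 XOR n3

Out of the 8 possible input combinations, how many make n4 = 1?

n4 = n2 XOR n3 must be 1, so n2 and n3 differ.
Satisfying assignments:
  A=0, B=0, C=1
  A=0, B=1, C=0
  A=1, B=0, C=1
  A=1, B=1, C=0

4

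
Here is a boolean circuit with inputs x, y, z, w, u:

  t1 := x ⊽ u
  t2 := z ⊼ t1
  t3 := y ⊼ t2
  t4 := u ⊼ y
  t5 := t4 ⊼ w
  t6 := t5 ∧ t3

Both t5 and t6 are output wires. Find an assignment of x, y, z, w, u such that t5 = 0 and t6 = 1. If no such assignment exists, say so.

Across all 32 input combinations, none give both t5 = 0 and t6 = 1.

no solution exists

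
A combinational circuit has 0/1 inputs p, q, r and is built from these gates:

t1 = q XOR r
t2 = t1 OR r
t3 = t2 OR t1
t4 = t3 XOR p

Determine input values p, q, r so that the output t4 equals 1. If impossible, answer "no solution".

t4 = t3 XOR p must be 1, so t3 and p differ.
Check with p=0, q=1, r=0:
t1 = q XOR r = 1 XOR 0 = 1
t2 = t1 OR r = 1 OR 0 = 1
t3 = t2 OR t1 = 1 OR 1 = 1
t4 = t3 XOR p = 1 XOR 0 = 1
So t4 = 1 as required.

p=0, q=1, r=0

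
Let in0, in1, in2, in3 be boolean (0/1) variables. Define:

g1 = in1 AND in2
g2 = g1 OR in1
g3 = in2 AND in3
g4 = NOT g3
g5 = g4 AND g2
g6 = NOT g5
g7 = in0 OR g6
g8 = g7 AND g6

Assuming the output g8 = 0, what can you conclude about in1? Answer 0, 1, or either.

g8 = g7 AND g6 must be 0, so at least one of g7, g6 is 0.
Every assignment with g8 = 0 has in1 = 1; there are 6 such assignment(s).

1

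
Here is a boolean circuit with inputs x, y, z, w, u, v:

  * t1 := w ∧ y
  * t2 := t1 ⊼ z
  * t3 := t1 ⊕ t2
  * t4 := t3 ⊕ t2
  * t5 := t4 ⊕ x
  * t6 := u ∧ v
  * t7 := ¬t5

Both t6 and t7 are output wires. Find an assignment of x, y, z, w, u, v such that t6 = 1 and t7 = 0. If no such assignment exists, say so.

x=0 y=1 z=0 w=1 u=1 v=1

Check with x=0 y=1 z=0 w=1 u=1 v=1:
t1 = w ∧ y = 1 ∧ 1 = 1
t2 = t1 ⊼ z = 1 ⊼ 0 = 1
t3 = t1 ⊕ t2 = 1 ⊕ 1 = 0
t4 = t3 ⊕ t2 = 0 ⊕ 1 = 1
t5 = t4 ⊕ x = 1 ⊕ 0 = 1
t6 = u ∧ v = 1 ∧ 1 = 1
t7 = ¬t5 = ¬1 = 0
So t6 = 1 and t7 = 0.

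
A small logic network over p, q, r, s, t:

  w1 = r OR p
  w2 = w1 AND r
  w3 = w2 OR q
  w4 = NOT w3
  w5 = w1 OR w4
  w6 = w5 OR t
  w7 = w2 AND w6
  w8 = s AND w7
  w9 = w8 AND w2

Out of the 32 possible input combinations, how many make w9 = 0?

24

w9 = w8 AND w2 must be 0, so at least one of w8, w2 is 0.
Enumerating the 32 input combinations, 24 give w9 = 0 and 8 give w9 = 1.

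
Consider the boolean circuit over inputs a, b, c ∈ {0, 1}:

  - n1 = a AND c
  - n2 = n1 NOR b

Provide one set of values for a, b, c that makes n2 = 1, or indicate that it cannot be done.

a=1, b=0, c=0

n2 = n1 NOR b must be 1, so both n1 = 0 and b = 0.
n1 = a AND c must be 0, so at least one of a, c is 0.
Check with a=1, b=0, c=0:
n1 = a AND c = 1 AND 0 = 0
n2 = n1 NOR b = 0 NOR 0 = 1
So n2 = 1 as required.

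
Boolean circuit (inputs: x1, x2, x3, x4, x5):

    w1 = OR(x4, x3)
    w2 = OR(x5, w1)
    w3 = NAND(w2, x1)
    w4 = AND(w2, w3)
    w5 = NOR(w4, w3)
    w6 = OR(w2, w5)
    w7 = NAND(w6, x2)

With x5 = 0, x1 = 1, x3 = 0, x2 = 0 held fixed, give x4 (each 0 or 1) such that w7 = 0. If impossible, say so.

no solution exists

With x5 = 0, x1 = 1, x3 = 0, x2 = 0 fixed, none of the 2 settings of x4 give w7 = 0.
For example, with x4=1:
w1 = OR(x4, x3) = OR(1, 0) = 1
w2 = OR(x5, w1) = OR(0, 1) = 1
w3 = NAND(w2, x1) = NAND(1, 1) = 0
w4 = AND(w2, w3) = AND(1, 0) = 0
w5 = NOR(w4, w3) = NOR(0, 0) = 1
w6 = OR(w2, w5) = OR(1, 1) = 1
w7 = NAND(w6, x2) = NAND(1, 0) = 1
giving w7 = 1 ≠ 0.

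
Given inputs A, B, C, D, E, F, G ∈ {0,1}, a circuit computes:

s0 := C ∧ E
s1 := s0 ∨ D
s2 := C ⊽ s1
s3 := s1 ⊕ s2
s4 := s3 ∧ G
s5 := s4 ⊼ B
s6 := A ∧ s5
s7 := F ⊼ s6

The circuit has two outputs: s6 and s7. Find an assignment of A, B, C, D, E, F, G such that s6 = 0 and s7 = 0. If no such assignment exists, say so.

no solution exists

Across all 128 input combinations, none give both s6 = 0 and s7 = 0.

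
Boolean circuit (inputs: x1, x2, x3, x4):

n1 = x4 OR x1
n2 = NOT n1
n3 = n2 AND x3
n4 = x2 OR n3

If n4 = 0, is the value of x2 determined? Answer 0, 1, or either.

n4 = x2 OR n3 must be 0, so both x2 = 0 and n3 = 0.
n3 = n2 AND x3 must be 0, so at least one of n2, x3 is 0.
Every assignment with n4 = 0 has x2 = 0; there are 7 such assignment(s).

0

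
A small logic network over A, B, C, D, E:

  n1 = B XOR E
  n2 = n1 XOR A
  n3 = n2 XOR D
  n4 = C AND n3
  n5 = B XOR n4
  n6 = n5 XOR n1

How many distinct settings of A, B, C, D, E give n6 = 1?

n6 = n5 XOR n1 must be 1, so n5 and n1 differ.
Enumerating the 32 input combinations, 16 give n6 = 1 and 16 give n6 = 0.

16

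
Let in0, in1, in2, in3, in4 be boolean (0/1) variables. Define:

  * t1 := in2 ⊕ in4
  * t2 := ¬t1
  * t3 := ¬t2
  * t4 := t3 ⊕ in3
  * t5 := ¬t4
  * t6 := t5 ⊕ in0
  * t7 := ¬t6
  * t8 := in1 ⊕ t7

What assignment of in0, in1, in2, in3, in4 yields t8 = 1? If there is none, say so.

t8 = in1 ⊕ t7 must be 1, so in1 and t7 differ.
Check with in0=0, in1=0, in2=1, in3=0, in4=0:
t1 = in2 ⊕ in4 = 1 ⊕ 0 = 1
t2 = ¬t1 = ¬1 = 0
t3 = ¬t2 = ¬0 = 1
t4 = t3 ⊕ in3 = 1 ⊕ 0 = 1
t5 = ¬t4 = ¬1 = 0
t6 = t5 ⊕ in0 = 0 ⊕ 0 = 0
t7 = ¬t6 = ¬0 = 1
t8 = in1 ⊕ t7 = 0 ⊕ 1 = 1
So t8 = 1 as required.

in0=0, in1=0, in2=1, in3=0, in4=0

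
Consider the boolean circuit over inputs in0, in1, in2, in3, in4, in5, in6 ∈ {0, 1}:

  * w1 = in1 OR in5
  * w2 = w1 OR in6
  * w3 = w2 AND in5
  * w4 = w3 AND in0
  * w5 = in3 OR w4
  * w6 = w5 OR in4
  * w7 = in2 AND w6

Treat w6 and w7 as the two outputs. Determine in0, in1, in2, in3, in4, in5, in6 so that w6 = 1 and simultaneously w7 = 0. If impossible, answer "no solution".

Check with in0=1, in1=0, in2=0, in3=1, in4=1, in5=0, in6=0:
w1 = in1 OR in5 = 0 OR 0 = 0
w2 = w1 OR in6 = 0 OR 0 = 0
w3 = w2 AND in5 = 0 AND 0 = 0
w4 = w3 AND in0 = 0 AND 1 = 0
w5 = in3 OR w4 = 1 OR 0 = 1
w6 = w5 OR in4 = 1 OR 1 = 1
w7 = in2 AND w6 = 0 AND 1 = 0
So w6 = 1 and w7 = 0.

in0=1, in1=0, in2=0, in3=1, in4=1, in5=0, in6=0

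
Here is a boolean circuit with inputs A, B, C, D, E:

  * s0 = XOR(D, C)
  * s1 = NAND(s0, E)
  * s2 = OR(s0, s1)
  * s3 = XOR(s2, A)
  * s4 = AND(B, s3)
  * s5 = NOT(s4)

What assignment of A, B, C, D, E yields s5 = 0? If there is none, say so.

s5 = NOT(s4) must be 0, so s4 = 1.
s4 = AND(B, s3) must be 1, so both B = 1 and s3 = 1.
s3 = XOR(s2, A) must be 1, so s2 and A differ.
Check with A=0, B=1, C=1, D=0, E=0:
s0 = XOR(D, C) = XOR(0, 1) = 1
s1 = NAND(s0, E) = NAND(1, 0) = 1
s2 = OR(s0, s1) = OR(1, 1) = 1
s3 = XOR(s2, A) = XOR(1, 0) = 1
s4 = AND(B, s3) = AND(1, 1) = 1
s5 = NOT(s4) = NOT 1 = 0
So s5 = 0 as required.

A=0, B=1, C=1, D=0, E=0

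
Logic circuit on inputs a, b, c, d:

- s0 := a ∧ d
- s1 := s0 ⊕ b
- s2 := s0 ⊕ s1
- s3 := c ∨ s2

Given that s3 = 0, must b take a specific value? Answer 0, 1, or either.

0

s3 = c ∨ s2 must be 0, so both c = 0 and s2 = 0.
s2 = s0 ⊕ s1 must be 0, so s0 and s1 are equal.
Every assignment with s3 = 0 has b = 0; there are 4 such assignment(s).
  a=0, b=0, c=0, d=0
  a=0, b=0, c=0, d=1
  a=1, b=0, c=0, d=0
  a=1, b=0, c=0, d=1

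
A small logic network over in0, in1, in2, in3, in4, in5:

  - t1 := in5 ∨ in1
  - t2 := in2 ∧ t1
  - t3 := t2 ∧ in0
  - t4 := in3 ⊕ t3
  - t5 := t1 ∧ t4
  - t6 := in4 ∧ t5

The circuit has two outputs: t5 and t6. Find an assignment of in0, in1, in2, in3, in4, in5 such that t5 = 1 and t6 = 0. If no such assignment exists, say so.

in0=0, in1=0, in2=0, in3=1, in4=0, in5=1

Check with in0=0, in1=0, in2=0, in3=1, in4=0, in5=1:
t1 = in5 ∨ in1 = 1 ∨ 0 = 1
t2 = in2 ∧ t1 = 0 ∧ 1 = 0
t3 = t2 ∧ in0 = 0 ∧ 0 = 0
t4 = in3 ⊕ t3 = 1 ⊕ 0 = 1
t5 = t1 ∧ t4 = 1 ∧ 1 = 1
t6 = in4 ∧ t5 = 0 ∧ 1 = 0
So t5 = 1 and t6 = 0.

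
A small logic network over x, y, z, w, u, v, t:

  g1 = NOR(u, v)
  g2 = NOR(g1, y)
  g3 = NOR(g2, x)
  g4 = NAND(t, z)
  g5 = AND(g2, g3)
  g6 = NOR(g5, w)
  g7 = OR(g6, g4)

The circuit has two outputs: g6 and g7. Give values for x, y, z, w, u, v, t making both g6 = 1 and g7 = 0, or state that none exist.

Across all 128 input combinations, none give both g6 = 1 and g7 = 0.

no solution exists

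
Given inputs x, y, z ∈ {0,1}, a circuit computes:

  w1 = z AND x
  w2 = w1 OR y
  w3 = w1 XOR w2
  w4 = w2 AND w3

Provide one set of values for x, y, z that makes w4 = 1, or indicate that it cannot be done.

x=0 y=1 z=1

w4 = w2 AND w3 must be 1, so both w2 = 1 and w3 = 1.
Check with x=0 y=1 z=1:
w1 = z AND x = 1 AND 0 = 0
w2 = w1 OR y = 0 OR 1 = 1
w3 = w1 XOR w2 = 0 XOR 1 = 1
w4 = w2 AND w3 = 1 AND 1 = 1
So w4 = 1 as required.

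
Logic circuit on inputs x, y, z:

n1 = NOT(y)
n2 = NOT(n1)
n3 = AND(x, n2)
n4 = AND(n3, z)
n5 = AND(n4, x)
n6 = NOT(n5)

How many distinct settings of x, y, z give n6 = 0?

1

n6 = NOT(n5) must be 0, so n5 = 1.
Enumerating the 8 input combinations, 1 give n6 = 0 and 7 give n6 = 1.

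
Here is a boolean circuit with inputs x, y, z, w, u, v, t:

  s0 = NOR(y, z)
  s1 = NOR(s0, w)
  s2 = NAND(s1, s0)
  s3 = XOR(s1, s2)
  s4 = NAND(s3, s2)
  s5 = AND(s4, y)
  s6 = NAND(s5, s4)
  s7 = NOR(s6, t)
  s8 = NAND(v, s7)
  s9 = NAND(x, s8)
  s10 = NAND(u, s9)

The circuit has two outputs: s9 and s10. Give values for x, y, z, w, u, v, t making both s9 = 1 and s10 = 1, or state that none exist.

x=0, y=1, z=0, w=0, u=0, v=0, t=1

Check with x=0, y=1, z=0, w=0, u=0, v=0, t=1:
s0 = NOR(y, z) = NOR(1, 0) = 0
s1 = NOR(s0, w) = NOR(0, 0) = 1
s2 = NAND(s1, s0) = NAND(1, 0) = 1
s3 = XOR(s1, s2) = XOR(1, 1) = 0
s4 = NAND(s3, s2) = NAND(0, 1) = 1
s5 = AND(s4, y) = AND(1, 1) = 1
s6 = NAND(s5, s4) = NAND(1, 1) = 0
s7 = NOR(s6, t) = NOR(0, 1) = 0
s8 = NAND(v, s7) = NAND(0, 0) = 1
s9 = NAND(x, s8) = NAND(0, 1) = 1
s10 = NAND(u, s9) = NAND(0, 1) = 1
So s9 = 1 and s10 = 1.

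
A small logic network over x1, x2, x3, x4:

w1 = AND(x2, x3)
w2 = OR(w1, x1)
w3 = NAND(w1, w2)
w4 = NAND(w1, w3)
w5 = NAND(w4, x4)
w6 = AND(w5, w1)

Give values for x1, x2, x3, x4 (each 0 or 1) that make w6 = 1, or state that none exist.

x1=1, x2=1, x3=1, x4=0

w6 = AND(w5, w1) must be 1, so both w5 = 1 and w1 = 1.
Check with x1=1, x2=1, x3=1, x4=0:
w1 = AND(x2, x3) = AND(1, 1) = 1
w2 = OR(w1, x1) = OR(1, 1) = 1
w3 = NAND(w1, w2) = NAND(1, 1) = 0
w4 = NAND(w1, w3) = NAND(1, 0) = 1
w5 = NAND(w4, x4) = NAND(1, 0) = 1
w6 = AND(w5, w1) = AND(1, 1) = 1
So w6 = 1 as required.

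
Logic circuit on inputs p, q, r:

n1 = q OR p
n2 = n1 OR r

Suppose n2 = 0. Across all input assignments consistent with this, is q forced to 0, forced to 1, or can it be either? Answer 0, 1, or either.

0

n2 = n1 OR r must be 0, so both n1 = 0 and r = 0.
n1 = q OR p must be 0, so both q = 0 and p = 0.
Every assignment with n2 = 0 has q = 0; there are 1 such assignment(s).
  p=0, q=0, r=0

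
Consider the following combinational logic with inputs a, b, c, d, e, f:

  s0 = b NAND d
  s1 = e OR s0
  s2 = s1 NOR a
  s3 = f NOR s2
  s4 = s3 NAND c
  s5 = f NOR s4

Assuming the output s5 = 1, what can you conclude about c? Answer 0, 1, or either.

s5 = f NOR s4 must be 1, so both f = 0 and s4 = 0.
Every assignment with s5 = 1 has c = 1; there are 15 such assignment(s).

1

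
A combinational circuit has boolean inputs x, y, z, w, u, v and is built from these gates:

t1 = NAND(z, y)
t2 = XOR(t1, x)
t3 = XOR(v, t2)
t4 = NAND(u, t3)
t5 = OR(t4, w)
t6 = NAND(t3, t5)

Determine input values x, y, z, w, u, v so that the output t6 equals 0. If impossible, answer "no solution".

t6 = NAND(t3, t5) must be 0, so both t3 = 1 and t5 = 1.
t3 = XOR(v, t2) must be 1, so v and t2 differ.
Check with x=1 y=0 z=1 w=1 u=1 v=1:
t1 = NAND(z, y) = NAND(1, 0) = 1
t2 = XOR(t1, x) = XOR(1, 1) = 0
t3 = XOR(v, t2) = XOR(1, 0) = 1
t4 = NAND(u, t3) = NAND(1, 1) = 0
t5 = OR(t4, w) = OR(0, 1) = 1
t6 = NAND(t3, t5) = NAND(1, 1) = 0
So t6 = 0 as required.

x=1 y=0 z=1 w=1 u=1 v=1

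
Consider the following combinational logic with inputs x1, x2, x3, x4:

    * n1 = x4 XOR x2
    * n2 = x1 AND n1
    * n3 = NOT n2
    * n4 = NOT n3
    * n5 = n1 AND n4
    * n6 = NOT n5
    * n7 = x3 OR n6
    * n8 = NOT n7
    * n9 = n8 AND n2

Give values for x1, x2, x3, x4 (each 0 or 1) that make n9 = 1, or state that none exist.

Check with x1=1, x2=0, x3=0, x4=1:
n1 = x4 XOR x2 = 1 XOR 0 = 1
n2 = x1 AND n1 = 1 AND 1 = 1
n3 = NOT n2 = NOT 1 = 0
n4 = NOT n3 = NOT 0 = 1
n5 = n1 AND n4 = 1 AND 1 = 1
n6 = NOT n5 = NOT 1 = 0
n7 = x3 OR n6 = 0 OR 0 = 0
n8 = NOT n7 = NOT 0 = 1
n9 = n8 AND n2 = 1 AND 1 = 1
So n9 = 1 as required.

x1=1, x2=0, x3=0, x4=1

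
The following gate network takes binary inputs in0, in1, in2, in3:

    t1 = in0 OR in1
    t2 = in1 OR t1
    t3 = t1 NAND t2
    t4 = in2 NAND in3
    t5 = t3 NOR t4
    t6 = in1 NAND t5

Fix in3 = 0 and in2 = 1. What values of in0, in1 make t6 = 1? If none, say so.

in0=0, in1=1

t6 = in1 NAND t5 must be 1, so at least one of in1, t5 is 0.
Check with in3 = 0 and in2 = 1 and in0=0, in1=1:
t1 = in0 OR in1 = 0 OR 1 = 1
t2 = in1 OR t1 = 1 OR 1 = 1
t3 = t1 NAND t2 = 1 NAND 1 = 0
t4 = in2 NAND in3 = 1 NAND 0 = 1
t5 = t3 NOR t4 = 0 NOR 1 = 0
t6 = in1 NAND t5 = 1 NAND 0 = 1
So t6 = 1.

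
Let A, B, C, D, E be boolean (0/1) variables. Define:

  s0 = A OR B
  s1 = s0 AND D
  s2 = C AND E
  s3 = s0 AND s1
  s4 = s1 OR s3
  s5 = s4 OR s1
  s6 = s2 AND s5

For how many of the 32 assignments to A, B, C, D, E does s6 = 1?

3

s6 = s2 AND s5 must be 1, so both s2 = 1 and s5 = 1.
s2 = C AND E must be 1, so both C = 1 and E = 1.
Satisfying assignments:
  A=0, B=1, C=1, D=1, E=1
  A=1, B=0, C=1, D=1, E=1
  A=1, B=1, C=1, D=1, E=1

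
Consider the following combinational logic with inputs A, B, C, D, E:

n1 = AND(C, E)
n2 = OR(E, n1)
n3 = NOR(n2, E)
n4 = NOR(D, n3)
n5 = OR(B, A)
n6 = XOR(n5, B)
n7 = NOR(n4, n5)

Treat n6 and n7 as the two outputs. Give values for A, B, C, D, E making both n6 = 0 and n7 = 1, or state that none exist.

Check with A=0, B=0, C=1, D=1, E=1:
n1 = AND(C, E) = AND(1, 1) = 1
n2 = OR(E, n1) = OR(1, 1) = 1
n3 = NOR(n2, E) = NOR(1, 1) = 0
n4 = NOR(D, n3) = NOR(1, 0) = 0
n5 = OR(B, A) = OR(0, 0) = 0
n6 = XOR(n5, B) = XOR(0, 0) = 0
n7 = NOR(n4, n5) = NOR(0, 0) = 1
So n6 = 0 and n7 = 1.

A=0, B=0, C=1, D=1, E=1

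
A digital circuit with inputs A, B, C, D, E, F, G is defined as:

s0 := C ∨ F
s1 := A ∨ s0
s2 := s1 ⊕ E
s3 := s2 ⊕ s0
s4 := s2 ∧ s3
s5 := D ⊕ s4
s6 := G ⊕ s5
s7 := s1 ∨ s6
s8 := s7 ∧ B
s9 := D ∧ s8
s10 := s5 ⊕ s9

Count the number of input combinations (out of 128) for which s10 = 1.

s10 = s5 ⊕ s9 must be 1, so s5 and s9 differ.
Enumerating the 128 input combinations, 40 give s10 = 1 and 88 give s10 = 0.

40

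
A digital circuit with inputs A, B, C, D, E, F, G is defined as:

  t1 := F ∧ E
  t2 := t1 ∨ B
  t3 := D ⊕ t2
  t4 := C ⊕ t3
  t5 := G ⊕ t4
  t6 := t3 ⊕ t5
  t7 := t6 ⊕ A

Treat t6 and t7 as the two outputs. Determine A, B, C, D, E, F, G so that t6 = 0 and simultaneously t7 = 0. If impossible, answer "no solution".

Check with A=0, B=0, C=0, D=0, E=1, F=0, G=0:
t1 = F ∧ E = 0 ∧ 1 = 0
t2 = t1 ∨ B = 0 ∨ 0 = 0
t3 = D ⊕ t2 = 0 ⊕ 0 = 0
t4 = C ⊕ t3 = 0 ⊕ 0 = 0
t5 = G ⊕ t4 = 0 ⊕ 0 = 0
t6 = t3 ⊕ t5 = 0 ⊕ 0 = 0
t7 = t6 ⊕ A = 0 ⊕ 0 = 0
So t6 = 0 and t7 = 0.

A=0, B=0, C=0, D=0, E=1, F=0, G=0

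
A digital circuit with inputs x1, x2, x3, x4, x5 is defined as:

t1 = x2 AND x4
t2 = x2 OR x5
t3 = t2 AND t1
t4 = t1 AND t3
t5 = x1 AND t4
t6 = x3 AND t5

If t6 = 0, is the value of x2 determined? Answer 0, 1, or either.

Both values of x2 occur among assignments with t6 = 0:
  x2=0: x1=0, x2=0, x3=0, x4=0, x5=0
  x2=1: x1=0, x2=1, x3=0, x4=0, x5=0

either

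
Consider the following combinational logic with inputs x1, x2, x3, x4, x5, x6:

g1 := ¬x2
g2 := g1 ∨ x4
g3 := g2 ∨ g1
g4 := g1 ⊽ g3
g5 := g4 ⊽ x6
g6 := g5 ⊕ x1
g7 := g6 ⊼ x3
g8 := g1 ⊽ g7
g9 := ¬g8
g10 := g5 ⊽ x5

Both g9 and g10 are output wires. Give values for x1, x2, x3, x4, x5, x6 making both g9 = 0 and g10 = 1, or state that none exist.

Check with x1=1, x2=1, x3=1, x4=1, x5=0, x6=1:
g1 = ¬x2 = ¬1 = 0
g2 = g1 ∨ x4 = 0 ∨ 1 = 1
g3 = g2 ∨ g1 = 1 ∨ 0 = 1
g4 = g1 ⊽ g3 = 0 ⊽ 1 = 0
g5 = g4 ⊽ x6 = 0 ⊽ 1 = 0
g6 = g5 ⊕ x1 = 0 ⊕ 1 = 1
g7 = g6 ⊼ x3 = 1 ⊼ 1 = 0
g8 = g1 ⊽ g7 = 0 ⊽ 0 = 1
g9 = ¬g8 = ¬1 = 0
g10 = g5 ⊽ x5 = 0 ⊽ 0 = 1
So g9 = 0 and g10 = 1.

x1=1, x2=1, x3=1, x4=1, x5=0, x6=1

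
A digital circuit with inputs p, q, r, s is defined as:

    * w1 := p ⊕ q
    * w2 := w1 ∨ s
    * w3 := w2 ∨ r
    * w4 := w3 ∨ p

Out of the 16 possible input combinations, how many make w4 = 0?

1

w4 = w3 ∨ p must be 0, so both w3 = 0 and p = 0.
Satisfying assignments:
  p=0, q=0, r=0, s=0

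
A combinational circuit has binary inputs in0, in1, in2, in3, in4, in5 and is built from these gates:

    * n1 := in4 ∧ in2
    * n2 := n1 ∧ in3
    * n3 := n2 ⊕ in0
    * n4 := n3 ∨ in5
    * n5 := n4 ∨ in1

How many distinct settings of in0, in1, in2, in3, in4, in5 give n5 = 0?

8

n5 = n4 ∨ in1 must be 0, so both n4 = 0 and in1 = 0.
Enumerating the 64 input combinations, 8 give n5 = 0 and 56 give n5 = 1.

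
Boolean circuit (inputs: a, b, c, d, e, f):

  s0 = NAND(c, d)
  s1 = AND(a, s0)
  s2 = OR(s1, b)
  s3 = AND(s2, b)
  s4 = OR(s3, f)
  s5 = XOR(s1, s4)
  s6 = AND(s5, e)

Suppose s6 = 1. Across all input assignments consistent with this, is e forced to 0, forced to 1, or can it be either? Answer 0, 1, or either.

1

s6 = AND(s5, e) must be 1, so both s5 = 1 and e = 1.
s5 = XOR(s1, s4) must be 1, so s1 and s4 differ.
Every assignment with s6 = 1 has e = 1; there are 18 such assignment(s).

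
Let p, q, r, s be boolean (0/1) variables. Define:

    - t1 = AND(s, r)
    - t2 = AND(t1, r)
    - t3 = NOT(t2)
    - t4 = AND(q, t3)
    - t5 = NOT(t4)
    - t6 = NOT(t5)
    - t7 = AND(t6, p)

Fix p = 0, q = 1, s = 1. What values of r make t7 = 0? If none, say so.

t7 = AND(t6, p) must be 0, so at least one of t6, p is 0.
Check with p = 0, q = 1, s = 1 and r=1:
t1 = AND(s, r) = AND(1, 1) = 1
t2 = AND(t1, r) = AND(1, 1) = 1
t3 = NOT(t2) = NOT 1 = 0
t4 = AND(q, t3) = AND(1, 0) = 0
t5 = NOT(t4) = NOT 0 = 1
t6 = NOT(t5) = NOT 1 = 0
t7 = AND(t6, p) = AND(0, 0) = 0
So t7 = 0.

r=1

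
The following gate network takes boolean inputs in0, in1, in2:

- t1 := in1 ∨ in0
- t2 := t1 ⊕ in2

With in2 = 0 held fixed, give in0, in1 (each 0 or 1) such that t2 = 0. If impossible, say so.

in0=0 in1=0

t2 = t1 ⊕ in2 must be 0, so t1 and in2 are equal.
Check with in2 = 0 and in0=0, in1=0:
t1 = in1 ∨ in0 = 0 ∨ 0 = 0
t2 = t1 ⊕ in2 = 0 ⊕ 0 = 0
So t2 = 0.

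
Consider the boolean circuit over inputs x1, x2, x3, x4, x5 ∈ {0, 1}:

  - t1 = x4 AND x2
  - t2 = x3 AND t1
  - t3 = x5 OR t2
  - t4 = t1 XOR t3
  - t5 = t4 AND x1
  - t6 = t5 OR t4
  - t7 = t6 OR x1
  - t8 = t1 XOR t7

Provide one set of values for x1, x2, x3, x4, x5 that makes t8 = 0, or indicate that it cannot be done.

x1=0, x2=0, x3=0, x4=1, x5=0

Check with x1=0, x2=0, x3=0, x4=1, x5=0:
t1 = x4 AND x2 = 1 AND 0 = 0
t2 = x3 AND t1 = 0 AND 0 = 0
t3 = x5 OR t2 = 0 OR 0 = 0
t4 = t1 XOR t3 = 0 XOR 0 = 0
t5 = t4 AND x1 = 0 AND 0 = 0
t6 = t5 OR t4 = 0 OR 0 = 0
t7 = t6 OR x1 = 0 OR 0 = 0
t8 = t1 XOR t7 = 0 XOR 0 = 0
So t8 = 0 as required.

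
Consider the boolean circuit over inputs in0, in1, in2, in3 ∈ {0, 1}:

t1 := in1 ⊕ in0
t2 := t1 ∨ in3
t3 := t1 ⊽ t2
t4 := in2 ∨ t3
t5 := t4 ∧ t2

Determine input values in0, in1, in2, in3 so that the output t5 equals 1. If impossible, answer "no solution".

in0=1, in1=1, in2=1, in3=1

t5 = t4 ∧ t2 must be 1, so both t4 = 1 and t2 = 1.
Check with in0=1, in1=1, in2=1, in3=1:
t1 = in1 ⊕ in0 = 1 ⊕ 1 = 0
t2 = t1 ∨ in3 = 0 ∨ 1 = 1
t3 = t1 ⊽ t2 = 0 ⊽ 1 = 0
t4 = in2 ∨ t3 = 1 ∨ 0 = 1
t5 = t4 ∧ t2 = 1 ∧ 1 = 1
So t5 = 1 as required.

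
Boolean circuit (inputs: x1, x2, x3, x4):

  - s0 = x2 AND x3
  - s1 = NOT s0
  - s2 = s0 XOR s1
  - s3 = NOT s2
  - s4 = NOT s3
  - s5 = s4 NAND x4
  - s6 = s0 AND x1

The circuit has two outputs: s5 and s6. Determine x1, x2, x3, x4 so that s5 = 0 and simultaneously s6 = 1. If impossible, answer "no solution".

x1=1, x2=1, x3=1, x4=1

Check with x1=1, x2=1, x3=1, x4=1:
s0 = x2 AND x3 = 1 AND 1 = 1
s1 = NOT s0 = NOT 1 = 0
s2 = s0 XOR s1 = 1 XOR 0 = 1
s3 = NOT s2 = NOT 1 = 0
s4 = NOT s3 = NOT 0 = 1
s5 = s4 NAND x4 = 1 NAND 1 = 0
s6 = s0 AND x1 = 1 AND 1 = 1
So s5 = 0 and s6 = 1.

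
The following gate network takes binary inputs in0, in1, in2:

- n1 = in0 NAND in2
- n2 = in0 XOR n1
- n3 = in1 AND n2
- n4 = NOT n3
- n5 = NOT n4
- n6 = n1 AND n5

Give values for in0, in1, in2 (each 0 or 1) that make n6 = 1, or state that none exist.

n6 = n1 AND n5 must be 1, so both n1 = 1 and n5 = 1.
n1 = in0 NAND in2 must be 1, so at least one of in0, in2 is 0.
n5 = NOT n4 must be 1, so n4 = 0.
Check with in0=0, in1=1, in2=1:
n1 = in0 NAND in2 = 0 NAND 1 = 1
n2 = in0 XOR n1 = 0 XOR 1 = 1
n3 = in1 AND n2 = 1 AND 1 = 1
n4 = NOT n3 = NOT 1 = 0
n5 = NOT n4 = NOT 0 = 1
n6 = n1 AND n5 = 1 AND 1 = 1
So n6 = 1 as required.

in0=0, in1=1, in2=1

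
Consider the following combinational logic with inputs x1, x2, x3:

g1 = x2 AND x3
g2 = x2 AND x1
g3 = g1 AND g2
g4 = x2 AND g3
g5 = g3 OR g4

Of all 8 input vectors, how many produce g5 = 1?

g5 = g3 OR g4 must be 1, so at least one of g3, g4 is 1.
Satisfying assignments:
  x1=1, x2=1, x3=1

1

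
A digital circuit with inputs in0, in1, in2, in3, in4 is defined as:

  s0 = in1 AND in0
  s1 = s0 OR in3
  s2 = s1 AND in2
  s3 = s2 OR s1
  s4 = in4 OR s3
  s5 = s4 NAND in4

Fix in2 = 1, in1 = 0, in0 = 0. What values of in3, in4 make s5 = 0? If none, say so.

s5 = s4 NAND in4 must be 0, so both s4 = 1 and in4 = 1.
s4 = in4 OR s3 must be 1, so at least one of in4, s3 is 1.
Check with in2 = 1, in1 = 0, in0 = 0 and in3=1, in4=1:
s0 = in1 AND in0 = 0 AND 0 = 0
s1 = s0 OR in3 = 0 OR 1 = 1
s2 = s1 AND in2 = 1 AND 1 = 1
s3 = s2 OR s1 = 1 OR 1 = 1
s4 = in4 OR s3 = 1 OR 1 = 1
s5 = s4 NAND in4 = 1 NAND 1 = 0
So s5 = 0.

in3=1, in4=1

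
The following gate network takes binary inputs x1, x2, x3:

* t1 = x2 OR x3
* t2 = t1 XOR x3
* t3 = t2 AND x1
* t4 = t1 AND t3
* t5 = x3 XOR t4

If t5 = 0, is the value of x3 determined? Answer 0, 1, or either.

t5 = x3 XOR t4 must be 0, so x3 and t4 are equal.
Every assignment with t5 = 0 has x3 = 0; there are 3 such assignment(s).
  x1=0, x2=0, x3=0
  x1=0, x2=1, x3=0
  x1=1, x2=0, x3=0

0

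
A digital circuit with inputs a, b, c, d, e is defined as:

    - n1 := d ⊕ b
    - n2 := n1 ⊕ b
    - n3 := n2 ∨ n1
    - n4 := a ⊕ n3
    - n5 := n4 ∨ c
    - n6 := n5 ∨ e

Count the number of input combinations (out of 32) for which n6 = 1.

28

n6 = n5 ∨ e must be 1, so at least one of n5, e is 1.
Enumerating the 32 input combinations, 28 give n6 = 1 and 4 give n6 = 0.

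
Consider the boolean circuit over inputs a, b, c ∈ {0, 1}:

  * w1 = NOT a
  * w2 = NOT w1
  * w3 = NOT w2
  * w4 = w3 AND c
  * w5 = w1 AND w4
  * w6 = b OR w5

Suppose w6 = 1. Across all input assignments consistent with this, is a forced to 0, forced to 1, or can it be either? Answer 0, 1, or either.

Both values of a occur among assignments with w6 = 1:
  a=0: a=0, b=0, c=1
  a=1: a=1, b=1, c=0

either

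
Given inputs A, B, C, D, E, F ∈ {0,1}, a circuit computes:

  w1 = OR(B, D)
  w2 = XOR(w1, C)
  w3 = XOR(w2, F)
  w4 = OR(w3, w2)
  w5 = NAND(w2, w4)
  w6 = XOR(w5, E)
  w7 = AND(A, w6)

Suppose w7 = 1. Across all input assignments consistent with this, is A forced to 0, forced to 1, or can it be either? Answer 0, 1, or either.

1

w7 = AND(A, w6) must be 1, so both A = 1 and w6 = 1.
w6 = XOR(w5, E) must be 1, so w5 and E differ.
Every assignment with w7 = 1 has A = 1; there are 16 such assignment(s).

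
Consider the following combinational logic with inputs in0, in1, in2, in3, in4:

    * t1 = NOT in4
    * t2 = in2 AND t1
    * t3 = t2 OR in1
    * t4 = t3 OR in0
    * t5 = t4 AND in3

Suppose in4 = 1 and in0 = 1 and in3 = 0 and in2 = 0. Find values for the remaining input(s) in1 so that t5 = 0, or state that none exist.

Check with in4 = 1 and in0 = 1 and in3 = 0 and in2 = 0 and in1=1:
t1 = NOT in4 = NOT 1 = 0
t2 = in2 AND t1 = 0 AND 0 = 0
t3 = t2 OR in1 = 0 OR 1 = 1
t4 = t3 OR in0 = 1 OR 1 = 1
t5 = t4 AND in3 = 1 AND 0 = 0
So t5 = 0.

in1=1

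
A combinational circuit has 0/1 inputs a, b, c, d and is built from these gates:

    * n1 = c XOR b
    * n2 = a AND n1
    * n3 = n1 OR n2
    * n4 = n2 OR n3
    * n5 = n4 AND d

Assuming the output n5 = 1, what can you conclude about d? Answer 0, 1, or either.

n5 = n4 AND d must be 1, so both n4 = 1 and d = 1.
n4 = n2 OR n3 must be 1, so at least one of n2, n3 is 1.
Every assignment with n5 = 1 has d = 1; there are 4 such assignment(s).
  a=0, b=0, c=1, d=1
  a=0, b=1, c=0, d=1
  a=1, b=0, c=1, d=1
  a=1, b=1, c=0, d=1

1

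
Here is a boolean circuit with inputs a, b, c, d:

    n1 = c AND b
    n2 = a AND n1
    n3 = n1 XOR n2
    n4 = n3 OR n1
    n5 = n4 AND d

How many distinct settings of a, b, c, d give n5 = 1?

2

n5 = n4 AND d must be 1, so both n4 = 1 and d = 1.
Satisfying assignments:
  a=0, b=1, c=1, d=1
  a=1, b=1, c=1, d=1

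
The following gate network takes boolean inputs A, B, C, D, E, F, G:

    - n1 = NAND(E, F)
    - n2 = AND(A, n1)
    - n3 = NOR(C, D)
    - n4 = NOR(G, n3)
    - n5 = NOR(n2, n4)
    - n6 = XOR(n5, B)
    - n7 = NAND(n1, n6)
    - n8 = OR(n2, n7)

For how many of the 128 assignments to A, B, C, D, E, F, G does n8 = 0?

n8 = OR(n2, n7) must be 0, so both n2 = 0 and n7 = 0.
n2 = AND(A, n1) must be 0, so at least one of A, n1 is 0.
n7 = NAND(n1, n6) must be 0, so both n1 = 1 and n6 = 1.
Enumerating the 128 input combinations, 24 give n8 = 0 and 104 give n8 = 1.

24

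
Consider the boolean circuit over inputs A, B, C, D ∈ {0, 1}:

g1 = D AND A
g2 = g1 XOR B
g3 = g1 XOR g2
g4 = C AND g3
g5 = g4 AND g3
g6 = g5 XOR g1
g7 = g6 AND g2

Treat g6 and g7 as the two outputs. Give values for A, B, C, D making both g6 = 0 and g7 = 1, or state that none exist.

no solution exists

Across all 16 input combinations, none give both g6 = 0 and g7 = 1.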